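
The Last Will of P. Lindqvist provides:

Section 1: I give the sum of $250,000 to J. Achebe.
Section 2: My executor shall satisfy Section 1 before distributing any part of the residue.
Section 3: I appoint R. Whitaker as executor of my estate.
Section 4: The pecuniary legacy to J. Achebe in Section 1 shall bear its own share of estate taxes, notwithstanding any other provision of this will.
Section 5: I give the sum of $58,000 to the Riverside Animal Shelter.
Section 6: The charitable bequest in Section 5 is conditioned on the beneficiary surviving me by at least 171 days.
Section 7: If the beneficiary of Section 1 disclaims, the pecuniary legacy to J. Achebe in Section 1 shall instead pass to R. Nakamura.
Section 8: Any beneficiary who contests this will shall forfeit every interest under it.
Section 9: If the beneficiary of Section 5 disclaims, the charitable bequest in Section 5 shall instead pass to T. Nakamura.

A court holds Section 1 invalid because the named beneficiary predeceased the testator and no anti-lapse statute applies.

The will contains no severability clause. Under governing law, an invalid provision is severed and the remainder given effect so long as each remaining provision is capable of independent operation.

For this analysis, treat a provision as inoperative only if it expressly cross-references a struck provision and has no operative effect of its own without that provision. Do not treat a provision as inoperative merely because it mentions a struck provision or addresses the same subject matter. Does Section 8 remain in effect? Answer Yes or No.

Yes

Section 1 is struck. Section 2 operates only by reference to Section 1, so it falls with Section 1. The only function of Section 4 is the tax charge on Section 1, so it cannot stand once Section 1 is removed. Section 7 has no operative effect of its own apart from Section 1 and is therefore inoperative. With no severability clause, the stated default rule severs what cannot stand and enforces each remaining provision that can operate on its own. Section 3, Section 5, Section 6, Section 8, and Section 9 remain in effect. Section 8 is among the surviving provisions, so the answer is yes.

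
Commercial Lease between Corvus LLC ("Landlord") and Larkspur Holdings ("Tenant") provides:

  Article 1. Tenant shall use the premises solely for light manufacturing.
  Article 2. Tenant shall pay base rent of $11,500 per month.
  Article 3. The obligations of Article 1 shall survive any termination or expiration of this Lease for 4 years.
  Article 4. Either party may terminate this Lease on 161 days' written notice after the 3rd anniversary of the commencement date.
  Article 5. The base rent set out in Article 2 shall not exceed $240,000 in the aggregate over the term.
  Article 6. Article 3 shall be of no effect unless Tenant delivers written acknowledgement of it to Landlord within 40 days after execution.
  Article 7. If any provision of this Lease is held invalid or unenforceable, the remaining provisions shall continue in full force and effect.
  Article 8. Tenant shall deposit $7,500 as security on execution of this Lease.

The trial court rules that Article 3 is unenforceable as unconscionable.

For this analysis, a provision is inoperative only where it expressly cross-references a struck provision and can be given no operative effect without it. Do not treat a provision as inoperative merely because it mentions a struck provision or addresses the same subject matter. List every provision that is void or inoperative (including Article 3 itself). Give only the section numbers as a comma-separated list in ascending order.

3, 6

Article 3 is struck. The only function of Article 6 is the acknowledgement condition for Article 3, so it cannot stand once Article 3 is removed. Article 7 is a severability clause and preserves every provision that can still be given independent effect. That leaves Article 1, Article 2, Article 4, Article 5, Article 7, and Article 8 in effect.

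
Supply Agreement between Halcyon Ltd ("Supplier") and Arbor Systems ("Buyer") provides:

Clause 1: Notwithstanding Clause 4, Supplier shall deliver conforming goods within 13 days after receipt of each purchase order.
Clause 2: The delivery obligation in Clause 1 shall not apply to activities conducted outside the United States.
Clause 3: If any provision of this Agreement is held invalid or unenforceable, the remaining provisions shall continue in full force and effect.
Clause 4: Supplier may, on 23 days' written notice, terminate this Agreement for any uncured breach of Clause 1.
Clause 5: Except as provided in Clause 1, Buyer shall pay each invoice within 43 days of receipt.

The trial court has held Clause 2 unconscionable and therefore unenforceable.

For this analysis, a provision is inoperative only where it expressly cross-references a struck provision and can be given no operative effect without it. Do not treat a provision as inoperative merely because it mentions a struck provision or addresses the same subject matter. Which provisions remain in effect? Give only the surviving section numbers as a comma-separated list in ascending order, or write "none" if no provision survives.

1, 3, 4, 5

Clause 2 is struck. No other provision's operative terms depend on Clause 2. Under the severability clause in Clause 3, the remaining provisions continue in force. Clause 1, Clause 3, Clause 4, and Clause 5 remain in effect.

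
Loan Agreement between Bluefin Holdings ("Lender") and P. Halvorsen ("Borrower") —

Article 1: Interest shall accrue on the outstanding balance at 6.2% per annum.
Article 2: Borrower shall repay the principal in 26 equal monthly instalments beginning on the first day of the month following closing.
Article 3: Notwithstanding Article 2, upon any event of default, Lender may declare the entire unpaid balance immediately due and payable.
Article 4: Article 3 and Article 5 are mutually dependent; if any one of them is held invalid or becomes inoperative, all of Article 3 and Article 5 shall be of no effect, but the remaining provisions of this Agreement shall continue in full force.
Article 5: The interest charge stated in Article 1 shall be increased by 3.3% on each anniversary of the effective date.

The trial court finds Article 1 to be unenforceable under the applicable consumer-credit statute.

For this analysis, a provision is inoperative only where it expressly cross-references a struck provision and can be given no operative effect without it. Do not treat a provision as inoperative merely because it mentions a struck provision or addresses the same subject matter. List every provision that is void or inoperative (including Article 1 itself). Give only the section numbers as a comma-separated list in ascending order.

Article 1 is struck. Article 5 operates only by reference to Article 1, so it falls with Article 1. Article 4 declares Article 3 and Article 5 mutually dependent; since one of them has fallen, all of them are of no effect. That brings down Article 3 as well. The remainder continues in force under Article 4. The provisions still in force are Article 2 and Article 4.

1, 3, 5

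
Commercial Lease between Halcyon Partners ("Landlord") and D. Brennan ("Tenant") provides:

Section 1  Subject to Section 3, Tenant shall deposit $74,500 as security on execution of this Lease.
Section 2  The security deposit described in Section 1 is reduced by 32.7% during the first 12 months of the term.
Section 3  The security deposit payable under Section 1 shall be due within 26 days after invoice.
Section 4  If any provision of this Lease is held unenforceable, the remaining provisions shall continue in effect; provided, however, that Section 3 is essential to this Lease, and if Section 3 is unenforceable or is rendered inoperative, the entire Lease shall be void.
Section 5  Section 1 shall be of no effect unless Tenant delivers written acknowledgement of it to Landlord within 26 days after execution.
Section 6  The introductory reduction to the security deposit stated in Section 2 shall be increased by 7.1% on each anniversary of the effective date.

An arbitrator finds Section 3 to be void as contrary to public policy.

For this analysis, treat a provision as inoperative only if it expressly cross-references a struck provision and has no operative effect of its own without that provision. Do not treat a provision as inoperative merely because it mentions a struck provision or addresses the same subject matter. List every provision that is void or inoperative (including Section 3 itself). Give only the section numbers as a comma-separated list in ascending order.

1, 2, 3, 4, 5, 6

Section 3 is struck. Nothing else in the Lease is defined by reference to Section 3. Section 4 makes Section 3 an essential term, and Section 3 is the provision held invalid; under Section 4, the entire Lease is therefore void. No provision of the Lease survives.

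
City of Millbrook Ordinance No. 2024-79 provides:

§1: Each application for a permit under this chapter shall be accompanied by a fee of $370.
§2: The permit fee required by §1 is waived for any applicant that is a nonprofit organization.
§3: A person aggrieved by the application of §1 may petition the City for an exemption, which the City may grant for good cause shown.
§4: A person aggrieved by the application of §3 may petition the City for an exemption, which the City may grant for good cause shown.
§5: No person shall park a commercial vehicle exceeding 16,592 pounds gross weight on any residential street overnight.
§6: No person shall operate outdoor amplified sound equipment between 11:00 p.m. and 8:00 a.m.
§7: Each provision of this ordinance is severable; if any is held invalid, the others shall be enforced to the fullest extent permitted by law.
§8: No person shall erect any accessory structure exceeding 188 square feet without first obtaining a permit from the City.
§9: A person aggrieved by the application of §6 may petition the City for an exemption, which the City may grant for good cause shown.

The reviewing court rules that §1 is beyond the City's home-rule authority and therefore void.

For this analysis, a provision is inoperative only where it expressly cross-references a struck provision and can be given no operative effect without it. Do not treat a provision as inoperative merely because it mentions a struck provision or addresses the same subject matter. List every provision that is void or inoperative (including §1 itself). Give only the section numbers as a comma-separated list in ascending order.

1, 2, 3, 4

§1 is struck. The whole of §2 is the nonprofit waiver of the permit fee, defined by reference to §1, so §2 cannot stand once §1 is removed. §3 has no operative effect of its own apart from §1 and is therefore inoperative. §4 has no operative effect of its own apart from §3 and is therefore inoperative. Under the severability clause in §7, the remaining provisions continue in force. That leaves §5, §6, §7, §8, and §9 in effect.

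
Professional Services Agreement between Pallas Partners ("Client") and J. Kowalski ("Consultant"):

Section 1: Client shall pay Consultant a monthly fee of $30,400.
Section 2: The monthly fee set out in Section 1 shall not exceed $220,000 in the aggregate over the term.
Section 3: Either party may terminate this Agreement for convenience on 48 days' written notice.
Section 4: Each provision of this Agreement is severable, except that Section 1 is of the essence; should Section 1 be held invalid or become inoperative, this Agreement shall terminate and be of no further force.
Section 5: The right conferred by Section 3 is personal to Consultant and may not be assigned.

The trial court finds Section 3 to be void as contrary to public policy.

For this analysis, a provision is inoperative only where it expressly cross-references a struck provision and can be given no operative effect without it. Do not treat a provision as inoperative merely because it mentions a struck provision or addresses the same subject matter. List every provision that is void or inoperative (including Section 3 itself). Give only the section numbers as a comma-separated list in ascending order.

3, 5

Section 3 is struck. The only function of Section 5 is the non-assignment of Section 3, so it cannot stand once Section 3 is removed. Section 4 makes Section 1 an essential term, but Section 1 is unaffected, so the severability proviso in Section 4 preserves the remaining provisions. Section 1, Section 2, and Section 4 remain in effect.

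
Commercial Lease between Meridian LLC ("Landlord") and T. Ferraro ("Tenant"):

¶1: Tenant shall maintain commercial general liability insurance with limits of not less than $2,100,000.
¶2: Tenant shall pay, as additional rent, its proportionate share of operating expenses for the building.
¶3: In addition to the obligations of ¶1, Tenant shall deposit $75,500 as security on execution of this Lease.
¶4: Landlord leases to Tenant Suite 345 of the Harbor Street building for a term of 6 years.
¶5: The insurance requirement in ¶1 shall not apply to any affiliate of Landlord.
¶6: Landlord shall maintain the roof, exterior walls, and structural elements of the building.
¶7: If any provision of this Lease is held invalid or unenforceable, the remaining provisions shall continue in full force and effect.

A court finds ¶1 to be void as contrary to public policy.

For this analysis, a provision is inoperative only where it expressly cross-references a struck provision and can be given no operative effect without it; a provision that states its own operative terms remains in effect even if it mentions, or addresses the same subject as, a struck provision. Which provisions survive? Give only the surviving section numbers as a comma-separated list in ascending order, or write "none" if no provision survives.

¶1 is struck. ¶5 has no operative effect of its own apart from ¶1 and is therefore inoperative. ¶3 mentions ¶1 but its own obligation stands independently of ¶1, so ¶3 is not affected. Under the severability clause in ¶7, the remaining provisions continue in force. That leaves ¶2, ¶3, ¶4, ¶6, and ¶7 in effect.

2, 3, 4, 6, 7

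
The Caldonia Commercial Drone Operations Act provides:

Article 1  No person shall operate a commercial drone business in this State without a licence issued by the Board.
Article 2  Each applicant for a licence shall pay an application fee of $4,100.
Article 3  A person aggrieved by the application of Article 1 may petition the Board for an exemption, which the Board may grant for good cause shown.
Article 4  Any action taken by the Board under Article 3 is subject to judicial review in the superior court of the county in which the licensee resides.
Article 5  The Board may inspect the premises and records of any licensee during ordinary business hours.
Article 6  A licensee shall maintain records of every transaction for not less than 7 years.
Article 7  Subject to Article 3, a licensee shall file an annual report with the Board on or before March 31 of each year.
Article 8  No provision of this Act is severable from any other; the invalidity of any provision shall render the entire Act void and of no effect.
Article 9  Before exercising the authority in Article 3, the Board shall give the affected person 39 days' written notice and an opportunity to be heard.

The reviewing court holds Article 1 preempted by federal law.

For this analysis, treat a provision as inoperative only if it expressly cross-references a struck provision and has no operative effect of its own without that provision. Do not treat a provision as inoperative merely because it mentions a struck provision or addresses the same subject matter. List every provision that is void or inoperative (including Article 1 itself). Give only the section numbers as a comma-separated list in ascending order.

Article 1 is struck. Article 3 merely fixes the exemption procedure for Article 1; with Article 1 gone it has nothing to operate on and falls away. Article 4 operates only by reference to Article 3, so it falls with Article 3. Article 9 operates only by reference to Article 3, so it falls with Article 3. Article 8 provides that the Act is not severable, so the invalidity of any one provision voids the entire Act. No provision of the Act survives.

1, 2, 3, 4, 5, 6, 7, 8, 9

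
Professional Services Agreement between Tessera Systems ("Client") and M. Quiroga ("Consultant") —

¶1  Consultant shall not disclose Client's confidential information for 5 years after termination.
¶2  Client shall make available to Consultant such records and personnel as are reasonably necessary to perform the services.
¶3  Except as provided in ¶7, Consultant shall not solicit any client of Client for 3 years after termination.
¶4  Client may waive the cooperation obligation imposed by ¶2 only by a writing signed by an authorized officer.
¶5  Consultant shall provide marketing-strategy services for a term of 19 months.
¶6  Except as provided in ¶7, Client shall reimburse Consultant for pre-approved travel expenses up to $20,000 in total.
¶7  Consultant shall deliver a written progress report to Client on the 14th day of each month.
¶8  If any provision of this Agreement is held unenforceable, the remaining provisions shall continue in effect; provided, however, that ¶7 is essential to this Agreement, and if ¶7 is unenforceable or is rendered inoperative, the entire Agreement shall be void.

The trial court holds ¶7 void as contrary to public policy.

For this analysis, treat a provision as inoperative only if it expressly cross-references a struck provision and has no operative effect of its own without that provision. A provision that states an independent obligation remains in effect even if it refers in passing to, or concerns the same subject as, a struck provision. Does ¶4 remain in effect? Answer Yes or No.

¶7 is struck. Nothing else in the Agreement is defined by reference to ¶7. ¶8 makes ¶7 an essential term, and ¶7 is the provision held invalid; under ¶8, the entire Agreement is therefore void. No provision of the Agreement survives. ¶4 is among the inoperative provisions, so the answer is no.

No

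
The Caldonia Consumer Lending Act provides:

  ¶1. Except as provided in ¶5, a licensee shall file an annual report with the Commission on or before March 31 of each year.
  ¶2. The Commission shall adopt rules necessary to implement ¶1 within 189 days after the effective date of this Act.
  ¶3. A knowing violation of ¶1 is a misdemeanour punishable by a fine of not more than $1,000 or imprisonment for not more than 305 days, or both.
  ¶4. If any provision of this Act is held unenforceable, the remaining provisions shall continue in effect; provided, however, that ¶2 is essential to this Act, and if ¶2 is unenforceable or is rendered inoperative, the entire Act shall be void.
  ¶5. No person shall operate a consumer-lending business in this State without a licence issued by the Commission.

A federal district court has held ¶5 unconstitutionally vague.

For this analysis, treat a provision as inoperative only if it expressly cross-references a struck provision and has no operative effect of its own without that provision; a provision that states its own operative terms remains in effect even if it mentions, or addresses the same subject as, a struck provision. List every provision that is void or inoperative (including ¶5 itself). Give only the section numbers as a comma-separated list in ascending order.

5

¶5 is struck. Although ¶1 refers to ¶5, its operative terms do not depend on ¶5, so it remains in effect. No other provision's operative terms depend on ¶5. ¶4 makes ¶2 an essential term, but ¶2 is unaffected, so the severability proviso in ¶4 preserves the remaining provisions. The provisions still in force are ¶1, ¶2, ¶3, and ¶4.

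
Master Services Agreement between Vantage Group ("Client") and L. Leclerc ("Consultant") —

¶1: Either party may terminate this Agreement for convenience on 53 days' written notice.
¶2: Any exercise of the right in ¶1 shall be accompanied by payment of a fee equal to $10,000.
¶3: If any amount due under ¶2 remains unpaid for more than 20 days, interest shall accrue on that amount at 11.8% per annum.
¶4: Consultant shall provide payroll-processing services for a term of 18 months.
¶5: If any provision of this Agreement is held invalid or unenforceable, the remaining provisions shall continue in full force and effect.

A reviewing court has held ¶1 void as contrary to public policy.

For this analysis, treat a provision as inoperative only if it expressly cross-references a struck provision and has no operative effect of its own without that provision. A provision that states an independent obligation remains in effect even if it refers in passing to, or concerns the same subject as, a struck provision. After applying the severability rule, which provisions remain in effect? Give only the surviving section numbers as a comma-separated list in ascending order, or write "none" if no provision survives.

¶1 is struck. ¶2 operates only by reference to ¶1, so it falls with ¶1. The whole of ¶3 is the default interest on the exercise fee for ¶1, defined by reference to ¶2, so ¶3 cannot stand once ¶2 is removed. Under the severability clause in ¶5, the remaining provisions continue in force. That leaves ¶4 and ¶5 in effect.

4, 5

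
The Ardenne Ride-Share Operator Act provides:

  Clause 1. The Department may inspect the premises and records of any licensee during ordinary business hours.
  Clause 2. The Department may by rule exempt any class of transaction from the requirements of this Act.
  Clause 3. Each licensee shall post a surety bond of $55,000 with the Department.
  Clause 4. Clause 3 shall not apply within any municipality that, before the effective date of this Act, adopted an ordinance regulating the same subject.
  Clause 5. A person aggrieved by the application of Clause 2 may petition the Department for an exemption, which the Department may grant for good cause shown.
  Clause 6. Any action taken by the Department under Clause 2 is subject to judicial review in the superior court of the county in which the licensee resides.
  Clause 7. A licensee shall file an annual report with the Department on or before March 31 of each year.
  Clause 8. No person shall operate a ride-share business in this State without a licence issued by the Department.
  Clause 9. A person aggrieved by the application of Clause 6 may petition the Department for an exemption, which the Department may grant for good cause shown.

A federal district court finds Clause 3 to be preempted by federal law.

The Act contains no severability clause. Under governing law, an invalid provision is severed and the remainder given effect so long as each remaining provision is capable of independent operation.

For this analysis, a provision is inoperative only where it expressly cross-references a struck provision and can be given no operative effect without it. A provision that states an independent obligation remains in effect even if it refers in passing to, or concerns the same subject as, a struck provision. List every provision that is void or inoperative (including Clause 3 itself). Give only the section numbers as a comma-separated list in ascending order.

3, 4

Clause 3 is struck. Clause 4 has no operative effect of its own apart from Clause 3 and is therefore inoperative. Under the stated default rule, only provisions that cannot operate independently fall away; the rest are enforced. The provisions still in force are Clause 1, Clause 2, Clause 5, Clause 6, Clause 7, Clause 8, and Clause 9.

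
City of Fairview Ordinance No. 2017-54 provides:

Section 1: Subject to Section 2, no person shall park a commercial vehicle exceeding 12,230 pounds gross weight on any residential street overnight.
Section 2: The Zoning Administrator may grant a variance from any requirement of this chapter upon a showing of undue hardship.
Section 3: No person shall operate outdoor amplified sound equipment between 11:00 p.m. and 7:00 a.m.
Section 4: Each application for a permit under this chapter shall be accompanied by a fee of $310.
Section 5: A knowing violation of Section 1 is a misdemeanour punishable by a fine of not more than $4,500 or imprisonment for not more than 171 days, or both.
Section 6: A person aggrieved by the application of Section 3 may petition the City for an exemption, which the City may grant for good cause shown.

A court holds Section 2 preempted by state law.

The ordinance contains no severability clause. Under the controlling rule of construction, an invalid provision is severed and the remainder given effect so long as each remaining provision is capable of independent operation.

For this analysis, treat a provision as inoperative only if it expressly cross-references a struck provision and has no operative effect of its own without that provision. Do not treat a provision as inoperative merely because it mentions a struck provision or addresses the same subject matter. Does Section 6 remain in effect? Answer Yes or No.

Section 2 is struck. Section 1 mentions Section 2 but its own obligation stands independently of Section 2, so Section 1 is not affected. Nothing else in the ordinance is defined by reference to Section 2. Under the stated default rule, only provisions that cannot operate independently fall away; the rest are enforced. The provisions still in force are Section 1, Section 3, Section 4, Section 5, and Section 6. Section 6 is among the surviving provisions, so the answer is yes.

Yes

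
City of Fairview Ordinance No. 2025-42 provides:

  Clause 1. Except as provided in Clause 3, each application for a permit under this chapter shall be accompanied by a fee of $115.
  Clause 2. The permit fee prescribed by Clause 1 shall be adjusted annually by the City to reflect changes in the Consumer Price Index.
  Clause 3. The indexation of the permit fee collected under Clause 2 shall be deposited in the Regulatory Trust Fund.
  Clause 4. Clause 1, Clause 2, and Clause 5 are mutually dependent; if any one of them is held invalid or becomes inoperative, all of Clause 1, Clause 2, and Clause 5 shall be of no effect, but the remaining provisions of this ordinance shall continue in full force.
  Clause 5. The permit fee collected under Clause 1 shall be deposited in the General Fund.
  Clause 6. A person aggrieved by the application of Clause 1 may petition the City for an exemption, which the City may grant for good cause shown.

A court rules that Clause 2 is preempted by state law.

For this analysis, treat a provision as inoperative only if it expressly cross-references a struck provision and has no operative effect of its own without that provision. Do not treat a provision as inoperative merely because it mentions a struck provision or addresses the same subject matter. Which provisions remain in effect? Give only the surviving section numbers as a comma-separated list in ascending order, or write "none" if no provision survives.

4

Clause 2 is struck. The whole of Clause 3 is the disposition of the indexation of the permit fee, defined by reference to Clause 2, so Clause 3 cannot stand once Clause 2 is removed. Clause 4 declares Clause 1, Clause 2, and Clause 5 mutually dependent; since one of them has fallen, all of them are of no effect. That brings down Clause 1 and Clause 5 as well. Clause 6 in turn depends solely on a provision now struck and likewise falls. The remainder continues in force under Clause 4. Only Clause 4 remains in effect.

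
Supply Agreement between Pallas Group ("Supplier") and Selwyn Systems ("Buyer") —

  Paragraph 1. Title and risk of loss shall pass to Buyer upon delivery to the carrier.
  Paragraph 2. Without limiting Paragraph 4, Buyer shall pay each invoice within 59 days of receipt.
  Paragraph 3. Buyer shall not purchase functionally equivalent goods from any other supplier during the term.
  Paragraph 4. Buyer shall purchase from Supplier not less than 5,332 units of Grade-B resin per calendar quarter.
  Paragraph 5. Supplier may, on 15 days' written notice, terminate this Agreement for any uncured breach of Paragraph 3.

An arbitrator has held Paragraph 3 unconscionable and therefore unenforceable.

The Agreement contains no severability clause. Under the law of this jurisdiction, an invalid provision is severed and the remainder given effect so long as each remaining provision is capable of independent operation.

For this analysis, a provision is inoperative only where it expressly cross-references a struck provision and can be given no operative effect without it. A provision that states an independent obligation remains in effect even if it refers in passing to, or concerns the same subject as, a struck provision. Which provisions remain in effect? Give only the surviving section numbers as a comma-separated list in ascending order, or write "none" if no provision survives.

Paragraph 3 is struck. Paragraph 5 has no operative effect of its own apart from Paragraph 3 and is therefore inoperative. Under the stated default rule, only provisions that cannot operate independently fall away; the rest are enforced. Paragraph 1, Paragraph 2, and Paragraph 4 remain in effect.

1, 2, 4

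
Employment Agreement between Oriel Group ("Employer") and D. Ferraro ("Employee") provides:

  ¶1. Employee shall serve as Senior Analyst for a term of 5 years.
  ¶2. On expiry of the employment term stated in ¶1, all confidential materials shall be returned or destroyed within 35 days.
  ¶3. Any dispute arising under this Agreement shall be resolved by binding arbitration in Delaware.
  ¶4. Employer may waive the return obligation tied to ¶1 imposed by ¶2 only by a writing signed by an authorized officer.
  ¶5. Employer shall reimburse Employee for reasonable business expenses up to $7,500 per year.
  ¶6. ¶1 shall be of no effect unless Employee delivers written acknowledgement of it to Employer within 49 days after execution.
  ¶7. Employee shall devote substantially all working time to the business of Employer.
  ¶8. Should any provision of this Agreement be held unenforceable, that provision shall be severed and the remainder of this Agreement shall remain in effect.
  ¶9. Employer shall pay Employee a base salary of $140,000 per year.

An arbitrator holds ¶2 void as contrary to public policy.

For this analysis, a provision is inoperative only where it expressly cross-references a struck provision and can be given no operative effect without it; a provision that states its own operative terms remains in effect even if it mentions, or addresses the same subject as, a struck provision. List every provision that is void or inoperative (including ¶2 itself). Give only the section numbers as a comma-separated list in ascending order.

2, 4

¶2 is struck. ¶4 merely fixes the waiver condition for ¶2; with ¶2 gone it has nothing to operate on and falls away. ¶8 is a severability clause and preserves every provision that can still be given independent effect. The provisions still in force are ¶1, ¶3, ¶5, ¶6, ¶7, ¶8, and ¶9.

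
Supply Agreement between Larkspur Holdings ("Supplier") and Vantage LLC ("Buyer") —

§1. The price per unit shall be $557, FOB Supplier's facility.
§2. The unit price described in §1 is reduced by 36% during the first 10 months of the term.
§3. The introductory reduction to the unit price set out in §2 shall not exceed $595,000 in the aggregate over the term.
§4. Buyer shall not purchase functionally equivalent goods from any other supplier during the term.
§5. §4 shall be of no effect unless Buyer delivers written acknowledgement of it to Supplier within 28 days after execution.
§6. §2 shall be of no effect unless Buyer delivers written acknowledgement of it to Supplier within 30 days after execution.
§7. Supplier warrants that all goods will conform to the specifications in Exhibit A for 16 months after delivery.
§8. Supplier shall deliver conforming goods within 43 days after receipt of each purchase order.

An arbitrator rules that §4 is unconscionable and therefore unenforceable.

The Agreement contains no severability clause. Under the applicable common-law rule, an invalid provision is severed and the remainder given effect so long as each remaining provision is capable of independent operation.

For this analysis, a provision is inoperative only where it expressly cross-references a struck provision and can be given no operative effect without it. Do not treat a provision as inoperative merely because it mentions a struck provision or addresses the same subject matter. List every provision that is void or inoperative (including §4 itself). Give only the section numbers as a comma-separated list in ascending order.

§4 is struck. §5 operates only by reference to §4, so it falls with §4. With no severability clause, the stated default rule severs what cannot stand and enforces each remaining provision that can operate on its own. §1, §2, §3, §6, §7, and §8 remain in effect.

4, 5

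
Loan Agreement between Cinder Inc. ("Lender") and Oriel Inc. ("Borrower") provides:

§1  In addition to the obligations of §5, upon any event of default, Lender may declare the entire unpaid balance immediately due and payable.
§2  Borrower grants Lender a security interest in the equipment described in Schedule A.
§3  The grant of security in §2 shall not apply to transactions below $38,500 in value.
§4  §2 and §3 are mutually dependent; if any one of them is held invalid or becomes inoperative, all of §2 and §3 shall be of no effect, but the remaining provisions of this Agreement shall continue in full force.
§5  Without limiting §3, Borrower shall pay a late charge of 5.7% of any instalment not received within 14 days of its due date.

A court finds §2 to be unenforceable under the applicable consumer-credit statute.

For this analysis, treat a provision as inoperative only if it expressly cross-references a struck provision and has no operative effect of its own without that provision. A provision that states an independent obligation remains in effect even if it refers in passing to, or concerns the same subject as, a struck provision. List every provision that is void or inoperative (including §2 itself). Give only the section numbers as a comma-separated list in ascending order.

2, 3

§2 is struck. §3 has no operative effect of its own apart from §2 and is therefore inoperative. §5 mentions §3 but its own obligation stands independently of §3, so §5 is not affected. §4 declares §2 and §3 mutually dependent; since one of them has fallen, all of them are of no effect. The remainder continues in force under §4. The provisions still in force are §1, §4, and §5.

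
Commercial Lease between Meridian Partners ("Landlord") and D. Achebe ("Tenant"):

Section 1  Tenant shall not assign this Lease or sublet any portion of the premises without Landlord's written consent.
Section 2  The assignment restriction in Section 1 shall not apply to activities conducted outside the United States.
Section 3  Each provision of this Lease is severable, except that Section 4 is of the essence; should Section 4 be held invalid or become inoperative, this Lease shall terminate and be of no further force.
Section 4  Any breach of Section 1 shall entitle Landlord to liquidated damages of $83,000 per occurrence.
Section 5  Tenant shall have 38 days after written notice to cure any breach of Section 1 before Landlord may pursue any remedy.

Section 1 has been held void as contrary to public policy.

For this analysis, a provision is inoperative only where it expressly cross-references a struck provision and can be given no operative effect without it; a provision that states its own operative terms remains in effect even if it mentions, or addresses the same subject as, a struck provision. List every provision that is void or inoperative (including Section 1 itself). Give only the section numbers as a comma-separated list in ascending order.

1, 2, 3, 4, 5

Section 1 is struck. Section 2 operates only by reference to Section 1, so it falls with Section 1. Section 4 has no operative effect of its own apart from Section 1 and is therefore inoperative. Section 5 operates only by reference to Section 1, so it falls with Section 1. Section 3 makes Section 4 an essential term, and Section 4 has been rendered inoperative by the cascade; under Section 3, the entire Lease is therefore void. No provision of the Lease survives.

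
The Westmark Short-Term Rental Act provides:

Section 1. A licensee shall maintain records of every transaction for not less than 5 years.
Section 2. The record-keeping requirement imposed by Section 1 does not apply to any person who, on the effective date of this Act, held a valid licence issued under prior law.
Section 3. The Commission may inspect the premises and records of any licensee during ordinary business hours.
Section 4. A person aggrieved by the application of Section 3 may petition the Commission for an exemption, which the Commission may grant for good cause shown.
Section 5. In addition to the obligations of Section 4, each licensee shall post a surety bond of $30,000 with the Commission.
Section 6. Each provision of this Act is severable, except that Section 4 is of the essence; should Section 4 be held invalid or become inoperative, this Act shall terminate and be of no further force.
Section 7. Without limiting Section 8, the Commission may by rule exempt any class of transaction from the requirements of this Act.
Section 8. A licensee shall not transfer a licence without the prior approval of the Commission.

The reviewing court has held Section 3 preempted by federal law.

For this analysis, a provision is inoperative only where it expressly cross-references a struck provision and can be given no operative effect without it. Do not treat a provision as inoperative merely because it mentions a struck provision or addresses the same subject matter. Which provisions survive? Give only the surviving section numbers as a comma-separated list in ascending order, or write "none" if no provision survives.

none

Section 3 is struck. Section 4 has no operative effect of its own apart from Section 3 and is therefore inoperative. Section 6 makes Section 4 an essential term, and Section 4 has been rendered inoperative by the cascade; under Section 6, the entire Act is therefore void. No provision of the Act survives.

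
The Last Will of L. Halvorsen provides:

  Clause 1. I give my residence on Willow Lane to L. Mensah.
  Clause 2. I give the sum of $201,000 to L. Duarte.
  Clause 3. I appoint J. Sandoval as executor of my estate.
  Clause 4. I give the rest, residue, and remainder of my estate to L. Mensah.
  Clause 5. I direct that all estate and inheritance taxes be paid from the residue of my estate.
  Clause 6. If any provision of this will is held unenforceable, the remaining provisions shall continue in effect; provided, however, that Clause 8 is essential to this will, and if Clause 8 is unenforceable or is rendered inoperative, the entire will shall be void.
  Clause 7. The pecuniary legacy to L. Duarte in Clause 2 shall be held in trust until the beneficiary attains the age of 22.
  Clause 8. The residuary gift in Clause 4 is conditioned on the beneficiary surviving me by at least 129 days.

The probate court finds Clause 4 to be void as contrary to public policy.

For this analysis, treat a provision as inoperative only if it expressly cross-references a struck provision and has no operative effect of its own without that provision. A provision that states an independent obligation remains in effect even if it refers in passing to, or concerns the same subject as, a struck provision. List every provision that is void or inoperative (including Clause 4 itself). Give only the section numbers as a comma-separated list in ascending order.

Clause 4 is struck. Clause 8 has no operative effect of its own apart from Clause 4 and is therefore inoperative. Clause 6 makes Clause 8 an essential term, and Clause 8 has been rendered inoperative by the cascade; under Clause 6, the entire will is therefore void. No provision of the will survives.

1, 2, 3, 4, 5, 6, 7, 8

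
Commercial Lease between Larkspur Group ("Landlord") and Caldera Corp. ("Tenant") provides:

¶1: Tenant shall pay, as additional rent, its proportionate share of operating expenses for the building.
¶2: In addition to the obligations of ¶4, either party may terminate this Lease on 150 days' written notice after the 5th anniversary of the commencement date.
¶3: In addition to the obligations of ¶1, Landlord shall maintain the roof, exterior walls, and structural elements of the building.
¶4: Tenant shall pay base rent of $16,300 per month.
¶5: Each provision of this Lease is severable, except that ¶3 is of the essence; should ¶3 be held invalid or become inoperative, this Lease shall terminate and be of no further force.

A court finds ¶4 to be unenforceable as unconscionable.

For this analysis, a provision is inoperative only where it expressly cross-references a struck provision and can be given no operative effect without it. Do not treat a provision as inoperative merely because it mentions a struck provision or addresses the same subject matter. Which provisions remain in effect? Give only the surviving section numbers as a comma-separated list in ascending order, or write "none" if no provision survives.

¶4 is struck. Although ¶2 refers to ¶4, its operative terms do not depend on ¶4, so it remains in effect. Nothing else in the Lease is defined by reference to ¶4. ¶5 makes ¶3 an essential term, but ¶3 is unaffected, so the severability proviso in ¶5 preserves the remaining provisions. ¶1, ¶2, ¶3, and ¶5 remain in effect.

1, 2, 3, 5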